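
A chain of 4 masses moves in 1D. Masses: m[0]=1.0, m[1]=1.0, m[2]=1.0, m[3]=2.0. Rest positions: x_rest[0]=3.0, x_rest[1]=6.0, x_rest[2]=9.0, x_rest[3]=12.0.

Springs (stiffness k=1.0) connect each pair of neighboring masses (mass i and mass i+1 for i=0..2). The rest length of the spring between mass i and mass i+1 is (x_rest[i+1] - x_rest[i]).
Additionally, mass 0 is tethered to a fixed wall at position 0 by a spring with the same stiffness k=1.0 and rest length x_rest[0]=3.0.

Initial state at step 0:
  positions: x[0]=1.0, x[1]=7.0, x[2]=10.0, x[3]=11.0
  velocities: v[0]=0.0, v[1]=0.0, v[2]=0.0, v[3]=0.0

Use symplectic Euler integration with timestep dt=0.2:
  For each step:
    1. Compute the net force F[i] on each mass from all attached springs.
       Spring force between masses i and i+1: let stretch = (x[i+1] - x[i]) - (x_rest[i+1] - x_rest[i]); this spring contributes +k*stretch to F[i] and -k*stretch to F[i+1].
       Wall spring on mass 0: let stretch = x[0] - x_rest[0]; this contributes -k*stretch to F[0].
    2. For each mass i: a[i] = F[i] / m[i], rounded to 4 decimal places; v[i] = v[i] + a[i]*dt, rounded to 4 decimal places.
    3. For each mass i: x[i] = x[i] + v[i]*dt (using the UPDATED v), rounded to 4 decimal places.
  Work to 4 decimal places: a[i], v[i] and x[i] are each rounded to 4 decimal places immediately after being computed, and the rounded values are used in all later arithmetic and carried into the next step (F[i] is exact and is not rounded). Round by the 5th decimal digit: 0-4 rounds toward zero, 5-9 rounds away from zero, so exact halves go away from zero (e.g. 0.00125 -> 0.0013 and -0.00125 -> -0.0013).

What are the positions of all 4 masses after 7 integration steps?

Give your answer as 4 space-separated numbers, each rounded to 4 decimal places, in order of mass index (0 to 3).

Step 0: x=[1.0000 7.0000 10.0000 11.0000] v=[0.0000 0.0000 0.0000 0.0000]
Step 1: x=[1.2000 6.8800 9.9200 11.0400] v=[1.0000 -0.6000 -0.4000 0.2000]
Step 2: x=[1.5792 6.6544 9.7632 11.1176] v=[1.8960 -1.1280 -0.7840 0.3880]
Step 3: x=[2.0982 6.3501 9.5362 11.2281] v=[2.5952 -1.5213 -1.1349 0.5526]
Step 4: x=[2.7034 6.0032 9.2495 11.3648] v=[3.0259 -1.7345 -1.4337 0.6834]
Step 5: x=[3.3324 5.6542 8.9175 11.5192] v=[3.1452 -1.7452 -1.6599 0.7719]
Step 6: x=[3.9210 5.3428 8.5591 11.6815] v=[2.9431 -1.5569 -1.7922 0.8117]
Step 7: x=[4.4097 5.1032 8.1969 11.8414] v=[2.4433 -1.1980 -1.8110 0.7995]

Answer: 4.4097 5.1032 8.1969 11.8414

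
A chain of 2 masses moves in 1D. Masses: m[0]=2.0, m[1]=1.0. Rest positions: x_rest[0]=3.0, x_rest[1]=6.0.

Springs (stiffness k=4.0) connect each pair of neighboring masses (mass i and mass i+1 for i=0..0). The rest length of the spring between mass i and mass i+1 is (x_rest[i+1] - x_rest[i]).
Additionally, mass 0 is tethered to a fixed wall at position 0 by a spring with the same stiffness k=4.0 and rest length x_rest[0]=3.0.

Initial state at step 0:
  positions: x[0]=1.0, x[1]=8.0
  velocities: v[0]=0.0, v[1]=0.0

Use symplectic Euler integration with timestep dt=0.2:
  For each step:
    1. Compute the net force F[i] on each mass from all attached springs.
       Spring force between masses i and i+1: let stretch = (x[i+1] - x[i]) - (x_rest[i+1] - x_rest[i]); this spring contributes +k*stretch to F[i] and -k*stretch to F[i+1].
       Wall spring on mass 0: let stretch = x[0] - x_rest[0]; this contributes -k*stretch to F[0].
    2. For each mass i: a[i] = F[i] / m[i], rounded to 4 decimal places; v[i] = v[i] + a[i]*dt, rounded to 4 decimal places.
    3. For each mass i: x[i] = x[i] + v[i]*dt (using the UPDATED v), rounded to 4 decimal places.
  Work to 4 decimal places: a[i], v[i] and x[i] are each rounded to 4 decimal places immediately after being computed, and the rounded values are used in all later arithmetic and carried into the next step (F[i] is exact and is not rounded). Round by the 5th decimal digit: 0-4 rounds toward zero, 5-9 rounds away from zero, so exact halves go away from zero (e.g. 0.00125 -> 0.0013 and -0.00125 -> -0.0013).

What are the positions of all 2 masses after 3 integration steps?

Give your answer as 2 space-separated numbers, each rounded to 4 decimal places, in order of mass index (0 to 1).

Answer: 3.2748 5.0068

Derivation:
Step 0: x=[1.0000 8.0000] v=[0.0000 0.0000]
Step 1: x=[1.4800 7.3600] v=[2.4000 -3.2000]
Step 2: x=[2.3120 6.2592] v=[4.1600 -5.5040]
Step 3: x=[3.2748 5.0068] v=[4.8141 -6.2618]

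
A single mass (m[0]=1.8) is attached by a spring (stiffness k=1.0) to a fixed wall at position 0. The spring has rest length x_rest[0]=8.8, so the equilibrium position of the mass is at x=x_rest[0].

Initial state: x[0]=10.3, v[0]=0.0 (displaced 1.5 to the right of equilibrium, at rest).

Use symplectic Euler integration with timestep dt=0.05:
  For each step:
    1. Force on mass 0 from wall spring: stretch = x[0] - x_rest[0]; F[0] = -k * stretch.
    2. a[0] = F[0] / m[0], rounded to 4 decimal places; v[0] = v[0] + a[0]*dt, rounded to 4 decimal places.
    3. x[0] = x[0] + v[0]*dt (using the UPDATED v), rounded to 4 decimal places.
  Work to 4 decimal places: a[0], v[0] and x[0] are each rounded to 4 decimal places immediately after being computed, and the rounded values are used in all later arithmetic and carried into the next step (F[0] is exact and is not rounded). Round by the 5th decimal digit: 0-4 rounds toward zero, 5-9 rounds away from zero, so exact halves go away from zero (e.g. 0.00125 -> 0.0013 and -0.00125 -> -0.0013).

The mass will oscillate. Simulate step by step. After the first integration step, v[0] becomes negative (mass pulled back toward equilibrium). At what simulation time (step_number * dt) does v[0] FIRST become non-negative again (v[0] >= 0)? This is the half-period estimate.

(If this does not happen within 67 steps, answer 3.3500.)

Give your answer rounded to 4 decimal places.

Step 0: x=[10.3000] v=[0.0000]
Step 1: x=[10.2979] v=[-0.0417]
Step 2: x=[10.2937] v=[-0.0833]
Step 3: x=[10.2875] v=[-0.1248]
Step 4: x=[10.2792] v=[-0.1661]
Step 5: x=[10.2688] v=[-0.2072]
Step 6: x=[10.2564] v=[-0.2480]
Step 7: x=[10.2420] v=[-0.2885]
Step 8: x=[10.2256] v=[-0.3286]
Step 9: x=[10.2072] v=[-0.3682]
Step 10: x=[10.1868] v=[-0.4073]
Step 11: x=[10.1645] v=[-0.4458]
Step 12: x=[10.1403] v=[-0.4837]
Step 13: x=[10.1143] v=[-0.5209]
Step 14: x=[10.0864] v=[-0.5574]
Step 15: x=[10.0567] v=[-0.5931]
Step 16: x=[10.0253] v=[-0.6280]
Step 17: x=[9.9922] v=[-0.6620]
Step 18: x=[9.9574] v=[-0.6951]
Step 19: x=[9.9210] v=[-0.7273]
Step 20: x=[9.8831] v=[-0.7584]
Step 21: x=[9.8437] v=[-0.7885]
Step 22: x=[9.8028] v=[-0.8175]
Step 23: x=[9.7605] v=[-0.8454]
Step 24: x=[9.7169] v=[-0.8721]
Step 25: x=[9.6720] v=[-0.8976]
Step 26: x=[9.6259] v=[-0.9218]
Step 27: x=[9.5787] v=[-0.9447]
Step 28: x=[9.5304] v=[-0.9663]
Step 29: x=[9.4811] v=[-0.9866]
Step 30: x=[9.4308] v=[-1.0055]
Step 31: x=[9.3797] v=[-1.0230]
Step 32: x=[9.3277] v=[-1.0391]
Step 33: x=[9.2750] v=[-1.0538]
Step 34: x=[9.2217] v=[-1.0670]
Step 35: x=[9.1678] v=[-1.0787]
Step 36: x=[9.1134] v=[-1.0889]
Step 37: x=[9.0585] v=[-1.0976]
Step 38: x=[9.0033] v=[-1.1048]
Step 39: x=[8.9478] v=[-1.1104]
Step 40: x=[8.8921] v=[-1.1145]
Step 41: x=[8.8362] v=[-1.1171]
Step 42: x=[8.7803] v=[-1.1181]
Step 43: x=[8.7244] v=[-1.1176]
Step 44: x=[8.6686] v=[-1.1155]
Step 45: x=[8.6130] v=[-1.1119]
Step 46: x=[8.5577] v=[-1.1067]
Step 47: x=[8.5027] v=[-1.1000]
Step 48: x=[8.4481] v=[-1.0917]
Step 49: x=[8.3940] v=[-1.0819]
Step 50: x=[8.3405] v=[-1.0706]
Step 51: x=[8.2876] v=[-1.0578]
Step 52: x=[8.2354] v=[-1.0436]
Step 53: x=[8.1840] v=[-1.0279]
Step 54: x=[8.1335] v=[-1.0108]
Step 55: x=[8.0839] v=[-0.9923]
Step 56: x=[8.0353] v=[-0.9724]
Step 57: x=[7.9877] v=[-0.9512]
Step 58: x=[7.9413] v=[-0.9286]
Step 59: x=[7.8961] v=[-0.9047]
Step 60: x=[7.8521] v=[-0.8796]
Step 61: x=[7.8094] v=[-0.8533]
Step 62: x=[7.7681] v=[-0.8258]
Step 63: x=[7.7282] v=[-0.7971]
Step 64: x=[7.6898] v=[-0.7673]
Step 65: x=[7.6530] v=[-0.7365]
Step 66: x=[7.6178] v=[-0.7046]
Step 67: x=[7.5842] v=[-0.6718]
v[0] did not become non-negative within 67 steps; using fallback time=3.3500

Answer: 3.3500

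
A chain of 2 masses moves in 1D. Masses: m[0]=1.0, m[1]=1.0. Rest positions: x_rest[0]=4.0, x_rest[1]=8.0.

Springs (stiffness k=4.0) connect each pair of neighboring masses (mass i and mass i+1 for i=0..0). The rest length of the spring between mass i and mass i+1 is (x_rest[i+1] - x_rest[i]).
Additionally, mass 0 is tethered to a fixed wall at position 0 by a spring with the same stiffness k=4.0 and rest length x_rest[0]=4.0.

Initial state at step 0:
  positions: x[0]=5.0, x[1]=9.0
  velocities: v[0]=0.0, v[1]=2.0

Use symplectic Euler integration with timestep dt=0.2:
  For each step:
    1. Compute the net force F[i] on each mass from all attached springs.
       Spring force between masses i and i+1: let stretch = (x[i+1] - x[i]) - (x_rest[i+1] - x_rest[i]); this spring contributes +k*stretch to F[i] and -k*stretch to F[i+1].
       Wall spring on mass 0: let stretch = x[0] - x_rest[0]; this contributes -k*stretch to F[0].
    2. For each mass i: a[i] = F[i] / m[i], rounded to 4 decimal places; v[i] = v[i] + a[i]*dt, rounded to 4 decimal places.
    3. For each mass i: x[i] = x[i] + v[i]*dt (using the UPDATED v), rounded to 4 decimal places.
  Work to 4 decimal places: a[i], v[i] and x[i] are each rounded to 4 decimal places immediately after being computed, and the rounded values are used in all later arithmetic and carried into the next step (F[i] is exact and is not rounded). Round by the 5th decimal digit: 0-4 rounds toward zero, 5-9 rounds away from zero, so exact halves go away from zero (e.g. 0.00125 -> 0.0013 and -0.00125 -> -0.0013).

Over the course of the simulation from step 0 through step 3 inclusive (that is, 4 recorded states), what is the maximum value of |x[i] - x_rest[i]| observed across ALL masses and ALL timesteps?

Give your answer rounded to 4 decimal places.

Answer: 1.8488

Derivation:
Step 0: x=[5.0000 9.0000] v=[0.0000 2.0000]
Step 1: x=[4.8400 9.4000] v=[-0.8000 2.0000]
Step 2: x=[4.6352 9.7104] v=[-1.0240 1.5520]
Step 3: x=[4.5008 9.8488] v=[-0.6720 0.6918]
Max displacement = 1.8488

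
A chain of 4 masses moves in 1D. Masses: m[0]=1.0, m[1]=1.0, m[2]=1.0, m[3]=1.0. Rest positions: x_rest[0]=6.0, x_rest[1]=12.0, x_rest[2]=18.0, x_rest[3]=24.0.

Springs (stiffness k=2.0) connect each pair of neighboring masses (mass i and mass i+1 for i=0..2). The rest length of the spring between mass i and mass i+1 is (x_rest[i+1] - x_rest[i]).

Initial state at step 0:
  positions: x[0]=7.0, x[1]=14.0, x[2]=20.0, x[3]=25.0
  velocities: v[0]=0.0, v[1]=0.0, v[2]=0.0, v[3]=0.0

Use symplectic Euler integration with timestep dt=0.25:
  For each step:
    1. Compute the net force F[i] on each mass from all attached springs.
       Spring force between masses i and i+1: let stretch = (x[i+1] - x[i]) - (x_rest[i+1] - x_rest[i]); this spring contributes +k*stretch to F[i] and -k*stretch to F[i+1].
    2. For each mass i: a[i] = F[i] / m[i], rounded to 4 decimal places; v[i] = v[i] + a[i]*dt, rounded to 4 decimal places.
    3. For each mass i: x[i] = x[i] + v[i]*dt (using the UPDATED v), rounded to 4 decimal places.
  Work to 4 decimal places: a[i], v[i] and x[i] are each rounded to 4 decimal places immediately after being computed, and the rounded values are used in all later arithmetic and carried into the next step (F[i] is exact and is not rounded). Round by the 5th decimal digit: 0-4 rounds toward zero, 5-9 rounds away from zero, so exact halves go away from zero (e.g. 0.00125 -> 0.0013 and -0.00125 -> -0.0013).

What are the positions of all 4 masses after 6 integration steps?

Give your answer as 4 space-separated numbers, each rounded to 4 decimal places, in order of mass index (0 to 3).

Answer: 8.0113 12.9890 18.9890 26.0113

Derivation:
Step 0: x=[7.0000 14.0000 20.0000 25.0000] v=[0.0000 0.0000 0.0000 0.0000]
Step 1: x=[7.1250 13.8750 19.8750 25.1250] v=[0.5000 -0.5000 -0.5000 0.5000]
Step 2: x=[7.3438 13.6563 19.6563 25.3438] v=[0.8750 -0.8750 -0.8750 0.8750]
Step 3: x=[7.6016 13.3985 19.3985 25.6016] v=[1.0313 -1.0313 -1.0313 1.0313]
Step 4: x=[7.8341 13.1661 19.1661 25.8341] v=[0.9298 -0.9298 -0.9298 0.9298]
Step 5: x=[7.9831 13.0172 19.0172 25.9831] v=[0.5958 -0.5958 -0.5958 0.5958]
Step 6: x=[8.0113 12.9890 18.9890 26.0113] v=[0.1129 -0.1129 -0.1129 0.1129]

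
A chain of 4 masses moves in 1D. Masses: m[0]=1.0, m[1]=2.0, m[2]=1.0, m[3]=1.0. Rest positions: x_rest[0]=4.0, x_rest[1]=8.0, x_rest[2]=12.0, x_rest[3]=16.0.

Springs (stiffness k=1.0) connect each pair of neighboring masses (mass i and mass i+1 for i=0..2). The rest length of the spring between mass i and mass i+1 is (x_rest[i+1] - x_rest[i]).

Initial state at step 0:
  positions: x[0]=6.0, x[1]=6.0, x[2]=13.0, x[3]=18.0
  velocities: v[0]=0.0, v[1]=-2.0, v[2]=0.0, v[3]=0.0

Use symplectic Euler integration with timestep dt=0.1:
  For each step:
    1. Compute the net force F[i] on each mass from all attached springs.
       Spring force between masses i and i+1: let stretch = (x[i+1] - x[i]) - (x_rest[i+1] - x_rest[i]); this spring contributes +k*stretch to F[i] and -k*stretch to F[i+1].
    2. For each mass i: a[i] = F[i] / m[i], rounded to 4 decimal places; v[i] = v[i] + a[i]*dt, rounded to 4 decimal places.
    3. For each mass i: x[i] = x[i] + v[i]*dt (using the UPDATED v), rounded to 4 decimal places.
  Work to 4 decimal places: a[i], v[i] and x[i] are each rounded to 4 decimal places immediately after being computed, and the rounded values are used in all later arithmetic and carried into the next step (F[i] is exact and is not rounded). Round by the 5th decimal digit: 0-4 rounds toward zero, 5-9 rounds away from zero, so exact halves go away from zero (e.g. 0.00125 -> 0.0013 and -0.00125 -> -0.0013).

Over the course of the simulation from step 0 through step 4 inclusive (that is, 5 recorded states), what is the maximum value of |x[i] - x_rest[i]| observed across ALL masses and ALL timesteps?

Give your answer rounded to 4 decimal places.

Answer: 2.4398

Derivation:
Step 0: x=[6.0000 6.0000 13.0000 18.0000] v=[0.0000 -2.0000 0.0000 0.0000]
Step 1: x=[5.9600 5.8350 12.9800 17.9900] v=[-0.4000 -1.6500 -0.2000 -0.1000]
Step 2: x=[5.8788 5.7064 12.9387 17.9699] v=[-0.8125 -1.2865 -0.4135 -0.2010]
Step 3: x=[5.7558 5.6148 12.8753 17.9395] v=[-1.2297 -0.9163 -0.6336 -0.3041]
Step 4: x=[5.5914 5.5602 12.7900 17.8985] v=[-1.6438 -0.5462 -0.8532 -0.4105]
Max displacement = 2.4398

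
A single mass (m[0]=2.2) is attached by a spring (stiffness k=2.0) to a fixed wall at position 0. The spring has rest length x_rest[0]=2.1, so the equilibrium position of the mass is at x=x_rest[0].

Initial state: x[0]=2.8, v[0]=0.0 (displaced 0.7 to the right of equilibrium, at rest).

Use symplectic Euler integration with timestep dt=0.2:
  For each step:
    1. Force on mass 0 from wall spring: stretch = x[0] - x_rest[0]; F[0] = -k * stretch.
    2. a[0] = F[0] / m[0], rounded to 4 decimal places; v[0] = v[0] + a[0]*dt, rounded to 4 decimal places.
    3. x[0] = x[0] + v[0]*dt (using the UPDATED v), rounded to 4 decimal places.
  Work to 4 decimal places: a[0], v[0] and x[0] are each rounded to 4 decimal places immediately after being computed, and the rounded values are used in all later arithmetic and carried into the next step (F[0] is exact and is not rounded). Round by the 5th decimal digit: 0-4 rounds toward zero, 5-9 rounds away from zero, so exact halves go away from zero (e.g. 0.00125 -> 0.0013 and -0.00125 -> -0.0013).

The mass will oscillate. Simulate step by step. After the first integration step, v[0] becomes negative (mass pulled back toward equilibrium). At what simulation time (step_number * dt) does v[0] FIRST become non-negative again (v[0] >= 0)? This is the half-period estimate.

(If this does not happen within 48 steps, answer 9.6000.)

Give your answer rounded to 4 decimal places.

Step 0: x=[2.8000] v=[0.0000]
Step 1: x=[2.7745] v=[-0.1273]
Step 2: x=[2.7245] v=[-0.2499]
Step 3: x=[2.6518] v=[-0.3634]
Step 4: x=[2.5591] v=[-0.4637]
Step 5: x=[2.4497] v=[-0.5472]
Step 6: x=[2.3275] v=[-0.6108]
Step 7: x=[2.1971] v=[-0.6522]
Step 8: x=[2.0631] v=[-0.6699]
Step 9: x=[1.9305] v=[-0.6632]
Step 10: x=[1.8040] v=[-0.6324]
Step 11: x=[1.6883] v=[-0.5786]
Step 12: x=[1.5876] v=[-0.5037]
Step 13: x=[1.5055] v=[-0.4105]
Step 14: x=[1.4450] v=[-0.3024]
Step 15: x=[1.4083] v=[-0.1833]
Step 16: x=[1.3968] v=[-0.0575]
Step 17: x=[1.4109] v=[0.0704]
First v>=0 after going negative at step 17, time=3.4000

Answer: 3.4000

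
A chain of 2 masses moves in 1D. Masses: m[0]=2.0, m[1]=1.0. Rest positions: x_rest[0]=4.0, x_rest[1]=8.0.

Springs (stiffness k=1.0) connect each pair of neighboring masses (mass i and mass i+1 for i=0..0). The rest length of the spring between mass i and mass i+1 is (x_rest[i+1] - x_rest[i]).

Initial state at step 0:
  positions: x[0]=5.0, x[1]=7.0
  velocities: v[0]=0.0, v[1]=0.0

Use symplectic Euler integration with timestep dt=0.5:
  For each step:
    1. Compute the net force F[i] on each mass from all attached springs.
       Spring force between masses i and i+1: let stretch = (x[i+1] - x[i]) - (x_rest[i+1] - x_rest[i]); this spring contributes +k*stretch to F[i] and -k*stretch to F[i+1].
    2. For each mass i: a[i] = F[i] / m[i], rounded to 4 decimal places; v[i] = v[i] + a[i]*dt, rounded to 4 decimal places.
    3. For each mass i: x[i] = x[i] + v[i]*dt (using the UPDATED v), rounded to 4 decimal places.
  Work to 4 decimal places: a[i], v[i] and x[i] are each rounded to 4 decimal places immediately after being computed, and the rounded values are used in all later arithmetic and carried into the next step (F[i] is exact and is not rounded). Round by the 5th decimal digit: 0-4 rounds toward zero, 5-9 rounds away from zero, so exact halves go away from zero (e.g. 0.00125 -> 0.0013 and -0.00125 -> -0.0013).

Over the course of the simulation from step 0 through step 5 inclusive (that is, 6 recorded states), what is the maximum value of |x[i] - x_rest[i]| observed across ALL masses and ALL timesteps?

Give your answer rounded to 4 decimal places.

Answer: 1.6790

Derivation:
Step 0: x=[5.0000 7.0000] v=[0.0000 0.0000]
Step 1: x=[4.7500 7.5000] v=[-0.5000 1.0000]
Step 2: x=[4.3438 8.3125] v=[-0.8125 1.6250]
Step 3: x=[3.9336 9.1329] v=[-0.8204 1.6407]
Step 4: x=[3.6733 9.6535] v=[-0.5206 1.0411]
Step 5: x=[3.6605 9.6790] v=[-0.0256 0.0510]
Max displacement = 1.6790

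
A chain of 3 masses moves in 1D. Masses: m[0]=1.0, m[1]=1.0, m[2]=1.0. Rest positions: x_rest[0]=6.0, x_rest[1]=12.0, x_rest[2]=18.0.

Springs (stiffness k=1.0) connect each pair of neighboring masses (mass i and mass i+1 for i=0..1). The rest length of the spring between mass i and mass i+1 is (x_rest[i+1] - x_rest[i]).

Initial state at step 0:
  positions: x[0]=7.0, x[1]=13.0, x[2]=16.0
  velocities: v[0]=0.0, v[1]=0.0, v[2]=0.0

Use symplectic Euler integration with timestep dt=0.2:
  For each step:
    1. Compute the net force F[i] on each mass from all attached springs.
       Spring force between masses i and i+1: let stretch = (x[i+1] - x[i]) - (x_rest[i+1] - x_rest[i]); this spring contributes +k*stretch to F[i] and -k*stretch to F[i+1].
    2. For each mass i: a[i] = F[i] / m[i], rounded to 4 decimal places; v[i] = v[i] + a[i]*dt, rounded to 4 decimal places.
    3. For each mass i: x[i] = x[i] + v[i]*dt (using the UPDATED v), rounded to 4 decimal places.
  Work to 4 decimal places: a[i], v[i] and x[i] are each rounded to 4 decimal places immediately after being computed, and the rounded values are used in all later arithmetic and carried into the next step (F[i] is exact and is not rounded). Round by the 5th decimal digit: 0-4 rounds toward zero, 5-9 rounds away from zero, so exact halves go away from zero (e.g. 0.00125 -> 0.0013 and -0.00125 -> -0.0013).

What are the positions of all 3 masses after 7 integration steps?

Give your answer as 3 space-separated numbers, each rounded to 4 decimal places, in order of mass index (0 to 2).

Step 0: x=[7.0000 13.0000 16.0000] v=[0.0000 0.0000 0.0000]
Step 1: x=[7.0000 12.8800 16.1200] v=[0.0000 -0.6000 0.6000]
Step 2: x=[6.9952 12.6544 16.3504] v=[-0.0240 -1.1280 1.1520]
Step 3: x=[6.9768 12.3503 16.6730] v=[-0.0922 -1.5206 1.6128]
Step 4: x=[6.9333 12.0041 17.0627] v=[-0.2175 -1.7308 1.9483]
Step 5: x=[6.8526 11.6575 17.4900] v=[-0.4033 -1.7332 2.1366]
Step 6: x=[6.7241 11.3520 17.9240] v=[-0.6423 -1.5277 2.1701]
Step 7: x=[6.5408 11.1242 18.3351] v=[-0.9167 -1.1389 2.0557]

Answer: 6.5408 11.1242 18.3351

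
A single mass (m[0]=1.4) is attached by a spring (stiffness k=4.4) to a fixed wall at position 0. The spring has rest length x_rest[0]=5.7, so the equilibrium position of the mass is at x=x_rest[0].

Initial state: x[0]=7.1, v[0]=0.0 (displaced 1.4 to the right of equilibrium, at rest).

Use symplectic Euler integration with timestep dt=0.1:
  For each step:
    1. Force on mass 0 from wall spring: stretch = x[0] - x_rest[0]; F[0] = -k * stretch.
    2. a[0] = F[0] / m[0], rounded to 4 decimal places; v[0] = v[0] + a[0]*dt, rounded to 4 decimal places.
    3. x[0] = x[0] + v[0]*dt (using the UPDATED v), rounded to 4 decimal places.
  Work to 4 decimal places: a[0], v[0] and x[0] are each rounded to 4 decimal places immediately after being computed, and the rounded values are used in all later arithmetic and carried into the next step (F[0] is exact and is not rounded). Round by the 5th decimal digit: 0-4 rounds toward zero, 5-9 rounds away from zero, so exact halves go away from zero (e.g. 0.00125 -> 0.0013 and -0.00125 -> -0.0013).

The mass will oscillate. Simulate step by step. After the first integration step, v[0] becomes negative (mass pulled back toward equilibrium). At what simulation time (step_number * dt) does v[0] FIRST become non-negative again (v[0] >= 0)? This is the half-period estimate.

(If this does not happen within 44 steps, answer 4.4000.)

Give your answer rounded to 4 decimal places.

Step 0: x=[7.1000] v=[0.0000]
Step 1: x=[7.0560] v=[-0.4400]
Step 2: x=[6.9694] v=[-0.8662]
Step 3: x=[6.8429] v=[-1.2652]
Step 4: x=[6.6805] v=[-1.6244]
Step 5: x=[6.4872] v=[-1.9326]
Step 6: x=[6.2692] v=[-2.1800]
Step 7: x=[6.0333] v=[-2.3589]
Step 8: x=[5.7869] v=[-2.4637]
Step 9: x=[5.5378] v=[-2.4910]
Step 10: x=[5.2938] v=[-2.4400]
Step 11: x=[5.0626] v=[-2.3123]
Step 12: x=[4.8514] v=[-2.1120]
Step 13: x=[4.6669] v=[-1.8453]
Step 14: x=[4.5148] v=[-1.5206]
Step 15: x=[4.4000] v=[-1.1481]
Step 16: x=[4.3261] v=[-0.7395]
Step 17: x=[4.2953] v=[-0.3077]
Step 18: x=[4.3087] v=[0.1338]
First v>=0 after going negative at step 18, time=1.8000

Answer: 1.8000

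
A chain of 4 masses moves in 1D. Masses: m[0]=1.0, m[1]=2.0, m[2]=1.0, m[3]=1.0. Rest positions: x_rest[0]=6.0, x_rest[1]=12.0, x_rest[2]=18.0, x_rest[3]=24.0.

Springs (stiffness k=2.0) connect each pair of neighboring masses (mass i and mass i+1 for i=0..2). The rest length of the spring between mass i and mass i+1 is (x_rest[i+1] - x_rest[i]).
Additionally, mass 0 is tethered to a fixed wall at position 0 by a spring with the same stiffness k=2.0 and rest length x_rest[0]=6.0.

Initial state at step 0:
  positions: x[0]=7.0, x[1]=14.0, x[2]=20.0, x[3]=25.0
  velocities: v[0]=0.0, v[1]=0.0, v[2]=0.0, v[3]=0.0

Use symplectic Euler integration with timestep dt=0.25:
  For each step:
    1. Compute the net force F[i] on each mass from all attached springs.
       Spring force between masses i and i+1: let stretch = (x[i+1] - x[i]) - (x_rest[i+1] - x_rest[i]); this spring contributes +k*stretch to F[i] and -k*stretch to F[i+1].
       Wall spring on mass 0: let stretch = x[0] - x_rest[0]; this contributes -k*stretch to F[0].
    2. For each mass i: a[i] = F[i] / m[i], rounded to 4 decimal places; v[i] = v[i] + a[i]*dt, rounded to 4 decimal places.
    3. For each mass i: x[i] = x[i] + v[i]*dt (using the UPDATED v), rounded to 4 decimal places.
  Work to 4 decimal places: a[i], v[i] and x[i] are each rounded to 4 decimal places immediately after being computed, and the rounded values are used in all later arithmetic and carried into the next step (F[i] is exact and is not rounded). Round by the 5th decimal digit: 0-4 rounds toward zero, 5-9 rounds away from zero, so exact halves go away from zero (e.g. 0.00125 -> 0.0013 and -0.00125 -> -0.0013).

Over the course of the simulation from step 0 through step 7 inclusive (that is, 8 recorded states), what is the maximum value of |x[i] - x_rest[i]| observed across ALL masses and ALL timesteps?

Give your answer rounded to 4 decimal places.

Step 0: x=[7.0000 14.0000 20.0000 25.0000] v=[0.0000 0.0000 0.0000 0.0000]
Step 1: x=[7.0000 13.9375 19.8750 25.1250] v=[0.0000 -0.2500 -0.5000 0.5000]
Step 2: x=[6.9922 13.8125 19.6641 25.3438] v=[-0.0313 -0.5000 -0.8438 0.8750]
Step 3: x=[6.9629 13.6270 19.4317 25.6026] v=[-0.1173 -0.7422 -0.9298 1.0352]
Step 4: x=[6.8962 13.3877 19.2450 25.8401] v=[-0.2667 -0.9571 -0.7467 0.9498]
Step 5: x=[6.7789 13.1088 19.1506 26.0032] v=[-0.4691 -1.1157 -0.3778 0.6523]
Step 6: x=[6.6055 12.8119 19.1575 26.0597] v=[-0.6936 -1.1877 0.0276 0.2260]
Step 7: x=[6.3822 12.5237 19.2340 26.0034] v=[-0.8932 -1.1529 0.3059 -0.2251]
Max displacement = 2.0597

Answer: 2.0597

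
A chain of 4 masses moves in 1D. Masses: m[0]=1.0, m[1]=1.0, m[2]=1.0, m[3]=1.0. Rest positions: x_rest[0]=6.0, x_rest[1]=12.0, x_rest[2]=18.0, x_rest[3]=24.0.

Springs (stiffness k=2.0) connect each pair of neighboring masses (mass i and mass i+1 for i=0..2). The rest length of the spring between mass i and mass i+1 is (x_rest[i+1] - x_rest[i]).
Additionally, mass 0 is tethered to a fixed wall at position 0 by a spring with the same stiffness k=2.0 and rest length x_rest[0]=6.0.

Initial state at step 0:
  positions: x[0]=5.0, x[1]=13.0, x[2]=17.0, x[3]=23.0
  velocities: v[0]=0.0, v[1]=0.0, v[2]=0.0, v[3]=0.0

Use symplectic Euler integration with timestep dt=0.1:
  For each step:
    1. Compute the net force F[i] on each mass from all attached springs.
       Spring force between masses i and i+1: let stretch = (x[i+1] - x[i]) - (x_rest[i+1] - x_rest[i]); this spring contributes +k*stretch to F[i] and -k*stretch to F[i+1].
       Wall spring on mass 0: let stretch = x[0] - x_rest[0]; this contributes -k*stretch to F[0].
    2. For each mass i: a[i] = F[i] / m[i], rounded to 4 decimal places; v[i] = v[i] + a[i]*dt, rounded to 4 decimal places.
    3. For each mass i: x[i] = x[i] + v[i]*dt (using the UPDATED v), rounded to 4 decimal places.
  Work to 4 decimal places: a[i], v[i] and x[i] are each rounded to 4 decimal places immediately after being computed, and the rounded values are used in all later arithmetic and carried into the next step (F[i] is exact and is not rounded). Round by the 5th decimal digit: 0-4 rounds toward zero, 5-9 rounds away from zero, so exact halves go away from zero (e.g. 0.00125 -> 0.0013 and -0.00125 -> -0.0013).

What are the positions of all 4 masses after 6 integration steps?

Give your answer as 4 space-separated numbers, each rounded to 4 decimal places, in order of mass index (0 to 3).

Answer: 6.0015 11.6556 17.6361 23.0496

Derivation:
Step 0: x=[5.0000 13.0000 17.0000 23.0000] v=[0.0000 0.0000 0.0000 0.0000]
Step 1: x=[5.0600 12.9200 17.0400 23.0000] v=[0.6000 -0.8000 0.4000 0.0000]
Step 2: x=[5.1760 12.7652 17.1168 23.0008] v=[1.1600 -1.5480 0.7680 0.0080]
Step 3: x=[5.3403 12.5457 17.2243 23.0039] v=[1.6426 -2.1955 1.0745 0.0312]
Step 4: x=[5.5419 12.2756 17.3538 23.0114] v=[2.0156 -2.7009 1.2947 0.0753]
Step 5: x=[5.7673 11.9724 17.4949 23.0258] v=[2.2540 -3.0320 1.4106 0.1438]
Step 6: x=[6.0015 11.6556 17.6361 23.0496] v=[2.3416 -3.1685 1.4123 0.2376]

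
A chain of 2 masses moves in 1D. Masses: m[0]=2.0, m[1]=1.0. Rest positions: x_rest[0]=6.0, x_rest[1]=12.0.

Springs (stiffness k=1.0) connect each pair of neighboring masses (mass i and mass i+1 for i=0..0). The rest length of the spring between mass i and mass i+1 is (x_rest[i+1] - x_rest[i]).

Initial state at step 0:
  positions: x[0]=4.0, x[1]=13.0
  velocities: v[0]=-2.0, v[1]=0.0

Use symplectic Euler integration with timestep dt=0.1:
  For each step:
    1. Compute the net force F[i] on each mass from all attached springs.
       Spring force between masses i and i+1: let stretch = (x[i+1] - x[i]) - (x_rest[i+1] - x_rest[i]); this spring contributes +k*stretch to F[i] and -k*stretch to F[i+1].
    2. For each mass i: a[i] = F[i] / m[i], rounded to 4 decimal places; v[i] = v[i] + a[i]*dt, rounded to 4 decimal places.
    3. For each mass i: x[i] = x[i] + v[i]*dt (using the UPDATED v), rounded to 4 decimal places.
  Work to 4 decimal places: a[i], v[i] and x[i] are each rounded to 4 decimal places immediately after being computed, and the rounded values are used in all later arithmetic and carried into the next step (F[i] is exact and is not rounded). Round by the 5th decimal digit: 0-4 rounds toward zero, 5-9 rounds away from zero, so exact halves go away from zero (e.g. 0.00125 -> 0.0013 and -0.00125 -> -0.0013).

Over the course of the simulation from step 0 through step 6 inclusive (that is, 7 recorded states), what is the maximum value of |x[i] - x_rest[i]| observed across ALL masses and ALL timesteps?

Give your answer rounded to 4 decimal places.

Step 0: x=[4.0000 13.0000] v=[-2.0000 0.0000]
Step 1: x=[3.8150 12.9700] v=[-1.8500 -0.3000]
Step 2: x=[3.6458 12.9085] v=[-1.6923 -0.6155]
Step 3: x=[3.4929 12.8143] v=[-1.5292 -0.9418]
Step 4: x=[3.3566 12.6869] v=[-1.3631 -1.2739]
Step 5: x=[3.2369 12.5262] v=[-1.1966 -1.6069]
Step 6: x=[3.1337 12.3326] v=[-1.0321 -1.9358]
Max displacement = 2.8663

Answer: 2.8663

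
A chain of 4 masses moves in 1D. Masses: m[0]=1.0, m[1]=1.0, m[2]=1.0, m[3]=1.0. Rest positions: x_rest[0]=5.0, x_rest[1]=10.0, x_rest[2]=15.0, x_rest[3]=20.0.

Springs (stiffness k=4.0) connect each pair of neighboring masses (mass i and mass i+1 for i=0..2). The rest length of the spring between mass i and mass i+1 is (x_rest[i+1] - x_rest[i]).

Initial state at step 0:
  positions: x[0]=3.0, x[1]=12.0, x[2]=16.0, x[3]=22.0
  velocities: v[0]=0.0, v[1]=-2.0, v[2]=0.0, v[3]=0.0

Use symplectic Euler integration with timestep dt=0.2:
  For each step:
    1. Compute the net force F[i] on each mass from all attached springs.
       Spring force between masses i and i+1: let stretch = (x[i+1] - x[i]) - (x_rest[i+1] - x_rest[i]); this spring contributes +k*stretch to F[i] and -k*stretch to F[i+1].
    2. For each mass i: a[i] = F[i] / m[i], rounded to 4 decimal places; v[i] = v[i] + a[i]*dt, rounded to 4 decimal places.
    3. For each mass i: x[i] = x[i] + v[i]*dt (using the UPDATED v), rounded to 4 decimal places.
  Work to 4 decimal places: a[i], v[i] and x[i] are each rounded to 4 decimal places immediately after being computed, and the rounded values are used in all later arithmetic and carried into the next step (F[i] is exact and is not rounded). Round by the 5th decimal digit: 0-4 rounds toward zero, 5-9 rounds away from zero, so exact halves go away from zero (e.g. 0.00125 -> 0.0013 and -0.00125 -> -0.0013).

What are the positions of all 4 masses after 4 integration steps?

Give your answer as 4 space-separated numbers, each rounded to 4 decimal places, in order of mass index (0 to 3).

Answer: 6.1406 8.1330 15.9663 21.1601

Derivation:
Step 0: x=[3.0000 12.0000 16.0000 22.0000] v=[0.0000 -2.0000 0.0000 0.0000]
Step 1: x=[3.6400 10.8000 16.3200 21.8400] v=[3.2000 -6.0000 1.6000 -0.8000]
Step 2: x=[4.6256 9.3376 16.6400 21.5968] v=[4.9280 -7.3120 1.6000 -1.2160]
Step 3: x=[5.5651 8.2897 16.5847 21.3605] v=[4.6976 -5.2397 -0.2765 -1.1814]
Step 4: x=[6.1406 8.1330 15.9663 21.1601] v=[2.8773 -0.7834 -3.0919 -1.0020]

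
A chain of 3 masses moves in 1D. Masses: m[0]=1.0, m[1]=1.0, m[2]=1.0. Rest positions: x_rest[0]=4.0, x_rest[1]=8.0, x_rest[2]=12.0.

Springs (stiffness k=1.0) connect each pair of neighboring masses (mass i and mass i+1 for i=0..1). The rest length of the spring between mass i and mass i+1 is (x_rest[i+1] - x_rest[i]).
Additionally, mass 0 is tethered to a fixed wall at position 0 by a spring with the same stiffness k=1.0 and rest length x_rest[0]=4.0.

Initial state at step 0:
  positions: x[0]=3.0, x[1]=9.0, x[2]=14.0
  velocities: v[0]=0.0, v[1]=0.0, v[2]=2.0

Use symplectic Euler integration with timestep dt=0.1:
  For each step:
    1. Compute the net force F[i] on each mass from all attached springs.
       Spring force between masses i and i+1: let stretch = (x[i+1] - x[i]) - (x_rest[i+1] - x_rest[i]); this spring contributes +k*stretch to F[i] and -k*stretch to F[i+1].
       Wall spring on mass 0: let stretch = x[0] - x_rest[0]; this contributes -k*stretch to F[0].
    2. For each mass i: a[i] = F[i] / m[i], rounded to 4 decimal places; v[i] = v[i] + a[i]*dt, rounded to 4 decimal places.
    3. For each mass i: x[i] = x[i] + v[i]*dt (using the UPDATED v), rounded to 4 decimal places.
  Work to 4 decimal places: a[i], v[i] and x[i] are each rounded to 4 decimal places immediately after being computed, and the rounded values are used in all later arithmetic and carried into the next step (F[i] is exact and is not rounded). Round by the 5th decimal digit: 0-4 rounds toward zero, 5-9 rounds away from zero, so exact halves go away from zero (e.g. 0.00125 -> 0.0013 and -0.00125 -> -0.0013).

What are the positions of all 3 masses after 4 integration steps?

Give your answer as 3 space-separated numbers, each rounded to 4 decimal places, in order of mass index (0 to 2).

Answer: 3.2897 8.9255 14.6802

Derivation:
Step 0: x=[3.0000 9.0000 14.0000] v=[0.0000 0.0000 2.0000]
Step 1: x=[3.0300 8.9900 14.1900] v=[0.3000 -0.1000 1.9000]
Step 2: x=[3.0893 8.9724 14.3680] v=[0.5930 -0.1760 1.7800]
Step 3: x=[3.1765 8.9499 14.5320] v=[0.8724 -0.2248 1.6404]
Step 4: x=[3.2897 8.9255 14.6802] v=[1.1321 -0.2439 1.4822]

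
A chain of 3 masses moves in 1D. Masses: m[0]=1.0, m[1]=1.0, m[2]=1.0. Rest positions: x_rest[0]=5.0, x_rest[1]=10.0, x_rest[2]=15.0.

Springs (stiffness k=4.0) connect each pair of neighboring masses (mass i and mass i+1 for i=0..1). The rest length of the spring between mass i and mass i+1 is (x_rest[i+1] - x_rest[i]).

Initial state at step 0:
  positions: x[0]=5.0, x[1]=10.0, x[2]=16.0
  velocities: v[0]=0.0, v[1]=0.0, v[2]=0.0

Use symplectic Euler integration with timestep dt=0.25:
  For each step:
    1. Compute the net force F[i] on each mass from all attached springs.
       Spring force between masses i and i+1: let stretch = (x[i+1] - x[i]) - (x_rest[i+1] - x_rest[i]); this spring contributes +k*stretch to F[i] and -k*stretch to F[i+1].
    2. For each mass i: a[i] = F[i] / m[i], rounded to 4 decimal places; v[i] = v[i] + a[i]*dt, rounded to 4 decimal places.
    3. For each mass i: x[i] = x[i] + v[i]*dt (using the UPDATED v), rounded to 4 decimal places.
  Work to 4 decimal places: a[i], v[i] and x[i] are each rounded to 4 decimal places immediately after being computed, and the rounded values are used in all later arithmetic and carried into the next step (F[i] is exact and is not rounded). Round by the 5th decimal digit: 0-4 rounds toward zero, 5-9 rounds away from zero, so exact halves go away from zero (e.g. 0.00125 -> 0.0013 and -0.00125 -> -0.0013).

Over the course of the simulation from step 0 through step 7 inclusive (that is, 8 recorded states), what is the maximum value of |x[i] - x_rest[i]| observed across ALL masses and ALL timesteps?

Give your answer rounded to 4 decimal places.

Answer: 1.0100

Derivation:
Step 0: x=[5.0000 10.0000 16.0000] v=[0.0000 0.0000 0.0000]
Step 1: x=[5.0000 10.2500 15.7500] v=[0.0000 1.0000 -1.0000]
Step 2: x=[5.0625 10.5625 15.3750] v=[0.2500 1.2500 -1.5000]
Step 3: x=[5.2500 10.7031 15.0469] v=[0.7500 0.5625 -1.3125]
Step 4: x=[5.5508 10.5664 14.8828] v=[1.2031 -0.5468 -0.6563]
Step 5: x=[5.8555 10.2549 14.8896] v=[1.2187 -1.2460 0.0273]
Step 6: x=[6.0100 10.0022 14.9878] v=[0.6181 -1.0107 0.3926]
Step 7: x=[5.9126 9.9979 15.0896] v=[-0.3897 -0.0173 0.4070]
Max displacement = 1.0100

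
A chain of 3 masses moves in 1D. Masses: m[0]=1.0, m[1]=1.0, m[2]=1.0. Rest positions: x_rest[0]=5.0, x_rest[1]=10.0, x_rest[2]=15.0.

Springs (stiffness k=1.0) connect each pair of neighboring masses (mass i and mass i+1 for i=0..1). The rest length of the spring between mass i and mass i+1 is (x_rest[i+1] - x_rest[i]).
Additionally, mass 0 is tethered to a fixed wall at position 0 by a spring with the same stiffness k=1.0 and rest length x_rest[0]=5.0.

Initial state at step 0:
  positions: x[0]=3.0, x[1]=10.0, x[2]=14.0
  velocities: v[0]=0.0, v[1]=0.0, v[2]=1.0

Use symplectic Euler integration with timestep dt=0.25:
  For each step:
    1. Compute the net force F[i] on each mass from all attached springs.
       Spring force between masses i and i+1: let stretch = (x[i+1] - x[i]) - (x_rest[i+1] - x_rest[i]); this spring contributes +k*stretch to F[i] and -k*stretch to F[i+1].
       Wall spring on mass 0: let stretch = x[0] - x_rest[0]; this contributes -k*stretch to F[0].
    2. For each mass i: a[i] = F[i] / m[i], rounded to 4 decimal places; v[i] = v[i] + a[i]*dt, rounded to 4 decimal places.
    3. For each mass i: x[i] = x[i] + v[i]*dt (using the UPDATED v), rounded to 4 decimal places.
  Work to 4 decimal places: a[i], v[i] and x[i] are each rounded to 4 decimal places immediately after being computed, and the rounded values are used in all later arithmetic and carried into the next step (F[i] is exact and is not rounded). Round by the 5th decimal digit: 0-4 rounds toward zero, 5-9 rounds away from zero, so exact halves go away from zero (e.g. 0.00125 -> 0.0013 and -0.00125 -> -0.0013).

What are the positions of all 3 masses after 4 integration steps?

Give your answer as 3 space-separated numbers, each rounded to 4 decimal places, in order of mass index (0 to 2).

Answer: 4.9159 8.8474 15.2708

Derivation:
Step 0: x=[3.0000 10.0000 14.0000] v=[0.0000 0.0000 1.0000]
Step 1: x=[3.2500 9.8125 14.3125] v=[1.0000 -0.7500 1.2500]
Step 2: x=[3.7070 9.4961 14.6563] v=[1.8281 -1.2656 1.3750]
Step 3: x=[4.2942 9.1404 14.9901] v=[2.3486 -1.4228 1.3350]
Step 4: x=[4.9159 8.8474 15.2708] v=[2.4866 -1.1719 1.1226]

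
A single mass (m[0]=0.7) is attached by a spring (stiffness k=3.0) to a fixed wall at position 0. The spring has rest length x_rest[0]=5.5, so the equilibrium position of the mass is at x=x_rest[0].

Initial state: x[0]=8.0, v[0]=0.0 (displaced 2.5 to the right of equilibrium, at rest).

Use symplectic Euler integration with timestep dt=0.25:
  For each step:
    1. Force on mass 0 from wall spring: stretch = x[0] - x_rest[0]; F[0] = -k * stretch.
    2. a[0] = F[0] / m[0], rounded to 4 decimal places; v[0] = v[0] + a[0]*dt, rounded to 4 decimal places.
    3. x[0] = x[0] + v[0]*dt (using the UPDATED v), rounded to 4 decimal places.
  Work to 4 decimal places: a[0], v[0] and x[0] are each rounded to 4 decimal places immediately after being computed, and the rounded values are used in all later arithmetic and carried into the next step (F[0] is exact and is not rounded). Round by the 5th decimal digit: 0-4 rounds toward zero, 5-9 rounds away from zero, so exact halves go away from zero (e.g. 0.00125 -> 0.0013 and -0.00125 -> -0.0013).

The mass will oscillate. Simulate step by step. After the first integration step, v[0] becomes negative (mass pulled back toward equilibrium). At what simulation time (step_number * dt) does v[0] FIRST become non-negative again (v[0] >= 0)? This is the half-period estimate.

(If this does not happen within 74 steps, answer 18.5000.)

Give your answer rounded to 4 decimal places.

Answer: 1.7500

Derivation:
Step 0: x=[8.0000] v=[0.0000]
Step 1: x=[7.3304] v=[-2.6786]
Step 2: x=[6.1705] v=[-4.6398]
Step 3: x=[4.8310] v=[-5.3582]
Step 4: x=[3.6707] v=[-4.6414]
Step 5: x=[3.0004] v=[-2.6814]
Step 6: x=[2.9996] v=[-0.0033]
Step 7: x=[3.6685] v=[2.6757]
First v>=0 after going negative at step 7, time=1.7500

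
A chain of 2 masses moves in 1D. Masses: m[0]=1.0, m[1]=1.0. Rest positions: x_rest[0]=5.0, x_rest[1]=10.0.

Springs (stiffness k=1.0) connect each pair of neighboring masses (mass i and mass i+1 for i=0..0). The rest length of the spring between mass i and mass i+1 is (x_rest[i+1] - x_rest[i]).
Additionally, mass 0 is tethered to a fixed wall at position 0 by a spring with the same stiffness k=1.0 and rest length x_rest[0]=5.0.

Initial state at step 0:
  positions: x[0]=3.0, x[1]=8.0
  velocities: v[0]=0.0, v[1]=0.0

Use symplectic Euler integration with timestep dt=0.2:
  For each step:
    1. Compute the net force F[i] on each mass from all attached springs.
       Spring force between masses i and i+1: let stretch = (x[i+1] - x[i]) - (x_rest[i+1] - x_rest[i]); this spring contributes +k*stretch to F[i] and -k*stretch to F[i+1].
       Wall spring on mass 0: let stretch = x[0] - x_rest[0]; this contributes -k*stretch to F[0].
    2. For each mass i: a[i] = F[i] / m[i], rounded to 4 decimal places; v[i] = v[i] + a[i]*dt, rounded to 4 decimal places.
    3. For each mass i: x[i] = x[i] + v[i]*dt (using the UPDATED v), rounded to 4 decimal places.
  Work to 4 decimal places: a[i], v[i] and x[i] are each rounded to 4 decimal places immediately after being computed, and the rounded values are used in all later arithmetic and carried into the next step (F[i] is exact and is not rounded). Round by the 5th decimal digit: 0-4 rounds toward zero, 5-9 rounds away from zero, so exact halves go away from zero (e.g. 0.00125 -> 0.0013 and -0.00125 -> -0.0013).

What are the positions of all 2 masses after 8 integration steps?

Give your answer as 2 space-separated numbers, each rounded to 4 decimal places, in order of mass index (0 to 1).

Step 0: x=[3.0000 8.0000] v=[0.0000 0.0000]
Step 1: x=[3.0800 8.0000] v=[0.4000 0.0000]
Step 2: x=[3.2336 8.0032] v=[0.7680 0.0160]
Step 3: x=[3.4486 8.0156] v=[1.0752 0.0621]
Step 4: x=[3.7084 8.0453] v=[1.2989 0.1487]
Step 5: x=[3.9933 8.1016] v=[1.4246 0.2813]
Step 6: x=[4.2828 8.1935] v=[1.4476 0.4596]
Step 7: x=[4.5574 8.3290] v=[1.3732 0.6775]
Step 8: x=[4.8006 8.5136] v=[1.2160 0.9232]

Answer: 4.8006 8.5136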